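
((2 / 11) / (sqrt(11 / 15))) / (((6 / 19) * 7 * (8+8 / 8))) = 19 * sqrt(165) / 22869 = 0.01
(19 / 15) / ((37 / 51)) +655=121498 / 185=656.75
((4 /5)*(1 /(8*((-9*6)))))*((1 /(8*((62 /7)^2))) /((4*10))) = -49 /664243200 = -0.00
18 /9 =2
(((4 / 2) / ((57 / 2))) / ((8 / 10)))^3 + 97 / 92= 17975221 / 17037756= 1.06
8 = 8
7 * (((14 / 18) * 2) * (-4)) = -392 / 9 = -43.56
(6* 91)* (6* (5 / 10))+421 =2059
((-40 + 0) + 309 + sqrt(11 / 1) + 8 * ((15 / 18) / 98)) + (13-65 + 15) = sqrt(11) + 34114 / 147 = 235.38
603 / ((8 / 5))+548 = 924.88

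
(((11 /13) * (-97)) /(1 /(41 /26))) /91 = -43747 /30758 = -1.42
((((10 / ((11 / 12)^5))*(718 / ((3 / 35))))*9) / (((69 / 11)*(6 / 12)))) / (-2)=-62531481600 / 336743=-185694.97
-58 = -58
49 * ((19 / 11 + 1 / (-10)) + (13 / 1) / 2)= 21903 / 55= 398.24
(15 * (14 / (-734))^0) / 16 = 15 / 16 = 0.94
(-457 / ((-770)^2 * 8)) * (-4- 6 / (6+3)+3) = 457 / 2845920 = 0.00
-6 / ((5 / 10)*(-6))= 2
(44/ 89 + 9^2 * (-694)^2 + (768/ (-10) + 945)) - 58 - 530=17360694529/ 445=39012796.69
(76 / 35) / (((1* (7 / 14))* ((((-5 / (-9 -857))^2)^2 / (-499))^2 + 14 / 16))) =11972581865754153138918603118592 / 2412238944991585130785423017315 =4.96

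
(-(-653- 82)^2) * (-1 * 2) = 1080450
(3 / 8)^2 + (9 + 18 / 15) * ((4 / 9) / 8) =679 / 960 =0.71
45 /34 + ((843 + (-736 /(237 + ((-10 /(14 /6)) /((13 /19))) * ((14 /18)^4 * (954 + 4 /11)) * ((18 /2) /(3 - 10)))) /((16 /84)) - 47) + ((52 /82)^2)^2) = 8106570112607118905 /10181342239409482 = 796.22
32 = 32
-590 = -590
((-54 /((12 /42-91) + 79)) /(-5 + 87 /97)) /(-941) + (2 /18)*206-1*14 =1228584037 /138197142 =8.89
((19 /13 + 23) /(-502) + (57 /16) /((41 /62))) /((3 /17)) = 32376891 /1070264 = 30.25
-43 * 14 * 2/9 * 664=-799456/9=-88828.44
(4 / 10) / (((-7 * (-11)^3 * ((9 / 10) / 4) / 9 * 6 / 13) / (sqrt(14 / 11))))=104 * sqrt(154) / 307461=0.00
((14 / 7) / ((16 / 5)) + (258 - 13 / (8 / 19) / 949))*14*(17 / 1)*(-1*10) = -615450.07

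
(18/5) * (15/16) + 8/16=31/8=3.88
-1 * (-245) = 245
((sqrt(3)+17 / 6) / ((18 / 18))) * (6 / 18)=sqrt(3) / 3+17 / 18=1.52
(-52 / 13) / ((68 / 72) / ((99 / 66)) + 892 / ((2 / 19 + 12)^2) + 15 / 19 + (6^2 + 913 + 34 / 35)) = -94981950 / 22735775119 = -0.00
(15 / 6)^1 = 2.50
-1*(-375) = 375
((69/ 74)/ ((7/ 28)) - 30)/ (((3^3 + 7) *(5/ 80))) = -12.36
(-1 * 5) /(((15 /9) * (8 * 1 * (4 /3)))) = -9 /32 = -0.28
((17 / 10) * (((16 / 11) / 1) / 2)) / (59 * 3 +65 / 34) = 2312 / 334565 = 0.01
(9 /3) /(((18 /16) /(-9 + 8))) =-2.67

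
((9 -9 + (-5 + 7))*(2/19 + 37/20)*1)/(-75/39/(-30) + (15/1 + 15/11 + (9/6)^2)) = 637494/3044845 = 0.21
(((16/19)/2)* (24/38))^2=0.07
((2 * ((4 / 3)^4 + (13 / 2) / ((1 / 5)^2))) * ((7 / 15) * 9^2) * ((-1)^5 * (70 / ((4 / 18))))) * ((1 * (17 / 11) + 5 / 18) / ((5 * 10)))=-474719693 / 3300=-143854.45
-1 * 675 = -675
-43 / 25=-1.72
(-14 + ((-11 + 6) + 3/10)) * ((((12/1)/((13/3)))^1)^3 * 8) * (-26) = 69797376/845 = 82600.44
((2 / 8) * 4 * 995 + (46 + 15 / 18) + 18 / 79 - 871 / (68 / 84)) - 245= -2247215 / 8058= -278.88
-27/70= -0.39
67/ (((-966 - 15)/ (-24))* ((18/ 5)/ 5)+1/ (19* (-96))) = 3055200/ 1341983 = 2.28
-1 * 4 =-4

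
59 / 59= 1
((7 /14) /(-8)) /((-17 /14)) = 7 /136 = 0.05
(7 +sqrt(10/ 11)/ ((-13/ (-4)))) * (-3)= -21 - 12 * sqrt(110)/ 143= -21.88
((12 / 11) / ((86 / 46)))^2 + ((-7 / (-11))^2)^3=1332825817 / 3275616289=0.41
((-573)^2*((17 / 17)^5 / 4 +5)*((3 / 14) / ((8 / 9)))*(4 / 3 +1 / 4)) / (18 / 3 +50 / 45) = 92522.89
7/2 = 3.50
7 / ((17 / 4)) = 28 / 17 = 1.65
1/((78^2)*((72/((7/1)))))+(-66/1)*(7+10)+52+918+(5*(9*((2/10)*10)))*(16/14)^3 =-2652816287/150250464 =-17.66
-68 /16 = -17 /4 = -4.25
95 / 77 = 1.23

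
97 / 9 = 10.78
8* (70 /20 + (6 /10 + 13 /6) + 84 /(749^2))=60268976 /1202145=50.13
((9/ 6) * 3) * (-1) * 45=-405/ 2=-202.50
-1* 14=-14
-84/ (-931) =0.09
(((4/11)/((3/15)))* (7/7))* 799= 15980/11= 1452.73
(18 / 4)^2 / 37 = 81 / 148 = 0.55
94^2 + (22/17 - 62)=149180/17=8775.29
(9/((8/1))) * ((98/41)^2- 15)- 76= -1162547/13448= -86.45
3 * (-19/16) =-57/16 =-3.56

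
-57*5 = -285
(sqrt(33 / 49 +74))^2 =3659 / 49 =74.67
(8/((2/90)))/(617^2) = 360/380689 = 0.00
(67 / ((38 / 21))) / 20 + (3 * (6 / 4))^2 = 16797 / 760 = 22.10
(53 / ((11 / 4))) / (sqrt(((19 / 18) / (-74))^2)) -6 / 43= 12141258 / 8987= 1350.98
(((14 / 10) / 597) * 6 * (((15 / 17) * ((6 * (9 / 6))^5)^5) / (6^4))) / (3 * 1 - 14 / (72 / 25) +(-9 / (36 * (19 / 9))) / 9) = -31826810787672131435481039 / 8674012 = -3669214521224103844.39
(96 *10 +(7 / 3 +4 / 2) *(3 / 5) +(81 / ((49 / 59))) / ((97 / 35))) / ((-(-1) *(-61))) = -16.36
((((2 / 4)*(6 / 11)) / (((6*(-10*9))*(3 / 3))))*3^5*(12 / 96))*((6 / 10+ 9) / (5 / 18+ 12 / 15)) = -729 / 5335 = -0.14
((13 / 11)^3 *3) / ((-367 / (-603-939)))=10163322 / 488477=20.81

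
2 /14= 1 /7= 0.14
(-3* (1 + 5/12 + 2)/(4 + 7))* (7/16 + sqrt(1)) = -943/704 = -1.34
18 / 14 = 9 / 7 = 1.29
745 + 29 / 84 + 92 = 70337 / 84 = 837.35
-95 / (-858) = 95 / 858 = 0.11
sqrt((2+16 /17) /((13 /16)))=20 * sqrt(442) /221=1.90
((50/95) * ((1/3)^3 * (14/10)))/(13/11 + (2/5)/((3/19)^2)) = 770/486039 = 0.00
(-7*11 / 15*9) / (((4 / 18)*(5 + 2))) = -297 / 10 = -29.70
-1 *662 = -662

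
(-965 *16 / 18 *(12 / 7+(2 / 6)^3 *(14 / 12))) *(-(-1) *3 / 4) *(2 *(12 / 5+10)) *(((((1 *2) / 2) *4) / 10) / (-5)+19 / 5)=-1478590756 / 14175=-104309.75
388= 388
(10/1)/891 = 10/891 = 0.01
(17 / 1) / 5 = 17 / 5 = 3.40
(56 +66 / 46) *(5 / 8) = 6605 / 184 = 35.90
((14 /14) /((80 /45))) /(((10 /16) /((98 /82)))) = 441 /410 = 1.08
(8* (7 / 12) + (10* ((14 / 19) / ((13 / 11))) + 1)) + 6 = 13265 / 741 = 17.90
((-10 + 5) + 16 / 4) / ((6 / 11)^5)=-161051 / 7776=-20.71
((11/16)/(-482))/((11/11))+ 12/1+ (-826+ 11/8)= -812.63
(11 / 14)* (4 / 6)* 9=33 / 7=4.71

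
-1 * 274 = -274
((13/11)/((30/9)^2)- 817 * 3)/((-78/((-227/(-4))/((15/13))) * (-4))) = -203996047/528000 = -386.36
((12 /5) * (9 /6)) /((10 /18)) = 162 /25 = 6.48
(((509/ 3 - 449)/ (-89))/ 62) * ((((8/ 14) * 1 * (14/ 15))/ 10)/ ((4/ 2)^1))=838/ 620775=0.00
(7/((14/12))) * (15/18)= 5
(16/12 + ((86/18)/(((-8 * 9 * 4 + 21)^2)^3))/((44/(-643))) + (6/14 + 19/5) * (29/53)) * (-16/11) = -3882504295876652092292/731879127882654884055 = -5.30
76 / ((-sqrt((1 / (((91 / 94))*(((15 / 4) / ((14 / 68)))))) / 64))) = -304*sqrt(155805) / 47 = -2553.09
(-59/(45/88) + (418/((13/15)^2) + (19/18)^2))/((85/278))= 16829830463/11635650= 1446.40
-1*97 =-97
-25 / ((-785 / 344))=1720 / 157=10.96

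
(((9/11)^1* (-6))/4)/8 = -27/176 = -0.15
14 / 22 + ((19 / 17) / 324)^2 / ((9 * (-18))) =34403360605 / 54062430048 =0.64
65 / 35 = 13 / 7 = 1.86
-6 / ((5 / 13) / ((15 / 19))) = -234 / 19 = -12.32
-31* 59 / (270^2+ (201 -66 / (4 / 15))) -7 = -1023607 / 145707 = -7.03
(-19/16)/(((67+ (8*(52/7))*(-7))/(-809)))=-15371/5584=-2.75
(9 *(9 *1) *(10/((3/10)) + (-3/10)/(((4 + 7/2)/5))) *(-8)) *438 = -47020176/5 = -9404035.20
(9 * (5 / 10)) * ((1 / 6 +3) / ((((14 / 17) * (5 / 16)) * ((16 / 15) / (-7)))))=-2907 / 8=-363.38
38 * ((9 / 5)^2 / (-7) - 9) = -62928 / 175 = -359.59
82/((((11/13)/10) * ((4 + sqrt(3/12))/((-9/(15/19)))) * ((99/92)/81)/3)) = -67081248/121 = -554390.48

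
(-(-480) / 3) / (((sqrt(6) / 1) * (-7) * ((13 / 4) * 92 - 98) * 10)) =-0.00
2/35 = 0.06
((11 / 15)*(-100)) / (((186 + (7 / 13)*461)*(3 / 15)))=-0.84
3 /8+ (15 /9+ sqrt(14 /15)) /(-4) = -sqrt(210) /60-1 /24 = -0.28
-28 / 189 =-4 / 27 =-0.15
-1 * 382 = -382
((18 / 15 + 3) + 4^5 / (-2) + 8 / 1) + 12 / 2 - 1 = -2474 / 5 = -494.80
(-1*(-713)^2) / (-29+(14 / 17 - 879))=8642273 / 15422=560.39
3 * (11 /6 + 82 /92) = 188 /23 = 8.17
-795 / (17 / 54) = -42930 / 17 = -2525.29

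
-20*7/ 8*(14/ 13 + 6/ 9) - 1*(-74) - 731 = -26813/ 39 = -687.51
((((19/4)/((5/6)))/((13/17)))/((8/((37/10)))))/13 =35853/135200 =0.27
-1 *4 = -4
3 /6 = 1 /2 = 0.50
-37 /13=-2.85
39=39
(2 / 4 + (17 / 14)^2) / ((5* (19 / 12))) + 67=313046 / 4655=67.25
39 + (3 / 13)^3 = 85710 / 2197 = 39.01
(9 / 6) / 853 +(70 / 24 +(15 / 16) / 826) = 98738777 / 33819744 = 2.92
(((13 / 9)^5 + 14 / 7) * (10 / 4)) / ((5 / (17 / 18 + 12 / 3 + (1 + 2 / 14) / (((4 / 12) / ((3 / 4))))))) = 66207611 / 2125764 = 31.15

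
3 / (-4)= -3 / 4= -0.75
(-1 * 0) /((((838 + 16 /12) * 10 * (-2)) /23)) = 0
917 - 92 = 825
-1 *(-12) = 12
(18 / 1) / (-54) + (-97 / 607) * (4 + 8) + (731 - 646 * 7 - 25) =-6953035 / 1821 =-3818.25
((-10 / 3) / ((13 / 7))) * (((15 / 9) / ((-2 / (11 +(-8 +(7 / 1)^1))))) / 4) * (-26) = -875 / 9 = -97.22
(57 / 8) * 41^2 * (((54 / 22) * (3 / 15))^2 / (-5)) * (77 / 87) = -162984717 / 319000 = -510.92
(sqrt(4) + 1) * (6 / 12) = 3 / 2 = 1.50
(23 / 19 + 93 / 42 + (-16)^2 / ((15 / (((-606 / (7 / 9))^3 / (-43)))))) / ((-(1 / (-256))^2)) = -17238427667655852032 / 1401155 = -12303012634330.86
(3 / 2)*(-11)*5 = -165 / 2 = -82.50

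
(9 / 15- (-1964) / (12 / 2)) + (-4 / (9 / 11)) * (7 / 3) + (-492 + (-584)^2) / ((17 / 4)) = 184630987 / 2295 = 80449.23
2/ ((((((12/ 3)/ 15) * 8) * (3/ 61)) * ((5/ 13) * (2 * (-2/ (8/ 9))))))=-793/ 72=-11.01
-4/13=-0.31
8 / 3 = 2.67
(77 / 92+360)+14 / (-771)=25593599 / 70932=360.82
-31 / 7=-4.43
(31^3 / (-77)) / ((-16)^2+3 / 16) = -476656 / 315623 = -1.51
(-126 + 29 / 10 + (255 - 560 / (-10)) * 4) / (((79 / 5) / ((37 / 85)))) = 414733 / 13430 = 30.88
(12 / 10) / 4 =0.30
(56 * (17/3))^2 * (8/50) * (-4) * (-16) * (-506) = -117398994944/225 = -521773310.86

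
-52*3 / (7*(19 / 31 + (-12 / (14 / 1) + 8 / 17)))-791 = -742697 / 835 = -889.46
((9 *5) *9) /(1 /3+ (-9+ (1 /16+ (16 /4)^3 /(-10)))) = -97200 /3601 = -26.99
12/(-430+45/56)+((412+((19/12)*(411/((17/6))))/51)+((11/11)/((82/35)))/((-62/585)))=14565214402733/35314048660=412.45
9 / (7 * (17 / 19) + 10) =57 / 103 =0.55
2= 2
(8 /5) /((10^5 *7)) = 1 /437500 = 0.00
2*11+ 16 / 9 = 214 / 9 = 23.78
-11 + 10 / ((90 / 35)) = -64 / 9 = -7.11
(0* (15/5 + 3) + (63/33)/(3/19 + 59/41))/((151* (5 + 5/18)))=7749/5165710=0.00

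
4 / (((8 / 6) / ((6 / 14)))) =9 / 7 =1.29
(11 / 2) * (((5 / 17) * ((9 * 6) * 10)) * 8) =118800 / 17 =6988.24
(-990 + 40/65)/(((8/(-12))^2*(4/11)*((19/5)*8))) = -3183345/15808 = -201.38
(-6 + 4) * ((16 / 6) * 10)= -160 / 3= -53.33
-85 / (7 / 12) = -1020 / 7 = -145.71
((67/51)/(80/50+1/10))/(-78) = -335/33813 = -0.01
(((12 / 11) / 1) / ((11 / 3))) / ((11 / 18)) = 648 / 1331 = 0.49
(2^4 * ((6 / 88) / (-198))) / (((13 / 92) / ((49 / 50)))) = -0.04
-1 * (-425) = 425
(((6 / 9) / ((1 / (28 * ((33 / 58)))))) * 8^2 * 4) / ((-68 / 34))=-1359.45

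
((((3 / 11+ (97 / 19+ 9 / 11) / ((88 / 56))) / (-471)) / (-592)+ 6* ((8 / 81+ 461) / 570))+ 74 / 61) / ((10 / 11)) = 32026162290911 / 4799019376800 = 6.67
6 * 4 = 24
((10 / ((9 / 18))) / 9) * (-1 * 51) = -340 / 3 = -113.33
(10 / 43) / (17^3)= 10 / 211259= 0.00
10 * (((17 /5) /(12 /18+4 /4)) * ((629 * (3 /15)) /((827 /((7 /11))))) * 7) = 3143742 /227425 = 13.82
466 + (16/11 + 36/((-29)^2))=4324818/9251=467.50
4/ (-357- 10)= -4/ 367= -0.01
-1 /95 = -0.01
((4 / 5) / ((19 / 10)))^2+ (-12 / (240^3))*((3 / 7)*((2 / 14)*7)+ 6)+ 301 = 19483519639 / 64691200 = 301.18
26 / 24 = 13 / 12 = 1.08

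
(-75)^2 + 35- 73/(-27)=152893/27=5662.70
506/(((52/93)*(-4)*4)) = -56.56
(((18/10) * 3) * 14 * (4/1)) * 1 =1512/5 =302.40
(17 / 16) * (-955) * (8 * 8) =-64940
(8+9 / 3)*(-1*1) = -11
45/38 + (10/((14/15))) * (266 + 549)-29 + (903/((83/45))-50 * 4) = 198567443/22078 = 8993.91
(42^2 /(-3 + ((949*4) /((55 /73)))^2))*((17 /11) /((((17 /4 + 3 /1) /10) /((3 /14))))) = 70686000 /2226876203081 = 0.00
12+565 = 577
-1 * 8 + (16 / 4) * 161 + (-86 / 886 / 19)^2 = 45057987253 / 70845889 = 636.00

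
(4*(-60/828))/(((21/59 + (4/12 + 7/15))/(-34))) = 200600/23529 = 8.53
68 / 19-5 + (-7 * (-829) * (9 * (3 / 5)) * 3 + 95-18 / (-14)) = 62578804 / 665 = 94103.46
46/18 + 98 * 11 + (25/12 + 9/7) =273149/252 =1083.92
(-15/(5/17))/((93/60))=-1020/31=-32.90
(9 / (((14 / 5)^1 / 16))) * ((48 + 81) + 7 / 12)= 6664.29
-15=-15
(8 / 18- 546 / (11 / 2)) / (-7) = 9784 / 693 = 14.12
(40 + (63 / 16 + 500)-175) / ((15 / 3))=5903 / 80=73.79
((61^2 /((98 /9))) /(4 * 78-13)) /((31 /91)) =33489 /9982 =3.35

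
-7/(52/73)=-511/52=-9.83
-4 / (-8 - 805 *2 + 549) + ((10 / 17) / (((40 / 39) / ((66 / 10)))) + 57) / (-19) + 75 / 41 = -386824003 / 283135340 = -1.37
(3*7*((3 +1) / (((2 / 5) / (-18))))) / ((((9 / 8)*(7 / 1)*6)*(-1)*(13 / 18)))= 1440 / 13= 110.77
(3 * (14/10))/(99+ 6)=1/25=0.04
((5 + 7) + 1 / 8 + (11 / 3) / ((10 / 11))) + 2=2179 / 120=18.16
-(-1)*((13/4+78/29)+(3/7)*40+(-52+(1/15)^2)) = -5282413/182700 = -28.91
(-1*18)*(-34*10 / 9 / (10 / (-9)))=-612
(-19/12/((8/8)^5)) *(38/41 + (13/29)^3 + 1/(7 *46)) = -6240142393/3863802936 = -1.62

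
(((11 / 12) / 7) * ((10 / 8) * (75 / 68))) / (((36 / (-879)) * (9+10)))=-0.23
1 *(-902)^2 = 813604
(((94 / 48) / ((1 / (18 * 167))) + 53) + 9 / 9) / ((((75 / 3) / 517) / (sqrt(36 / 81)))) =4095157 / 50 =81903.14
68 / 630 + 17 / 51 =139 / 315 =0.44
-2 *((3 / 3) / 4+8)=-33 / 2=-16.50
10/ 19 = 0.53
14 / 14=1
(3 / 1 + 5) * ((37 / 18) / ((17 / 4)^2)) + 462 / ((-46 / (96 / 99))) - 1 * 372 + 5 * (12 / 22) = -248810786 / 658053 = -378.10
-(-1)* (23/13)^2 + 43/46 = 31601/7774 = 4.06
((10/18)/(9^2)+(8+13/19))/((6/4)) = 240760/41553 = 5.79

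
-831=-831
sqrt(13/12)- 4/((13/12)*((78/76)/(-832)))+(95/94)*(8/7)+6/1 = sqrt(39)/6+12832650/4277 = 3001.43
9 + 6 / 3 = 11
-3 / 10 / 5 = -3 / 50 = -0.06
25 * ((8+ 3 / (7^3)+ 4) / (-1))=-102975 / 343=-300.22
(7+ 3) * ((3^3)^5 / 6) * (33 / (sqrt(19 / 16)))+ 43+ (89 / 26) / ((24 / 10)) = 13861 / 312+ 3156759540 * sqrt(19) / 19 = 724210350.95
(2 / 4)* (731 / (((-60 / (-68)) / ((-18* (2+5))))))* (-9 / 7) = 335529 / 5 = 67105.80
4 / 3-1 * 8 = -20 / 3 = -6.67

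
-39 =-39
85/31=2.74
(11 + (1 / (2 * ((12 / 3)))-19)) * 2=-63 / 4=-15.75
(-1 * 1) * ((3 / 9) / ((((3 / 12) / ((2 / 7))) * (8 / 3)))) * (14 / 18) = -1 / 9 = -0.11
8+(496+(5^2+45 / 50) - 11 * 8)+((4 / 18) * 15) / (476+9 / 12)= 25281499 / 57210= 441.91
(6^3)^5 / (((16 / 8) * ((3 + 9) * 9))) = 2176782336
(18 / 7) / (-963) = -2 / 749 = -0.00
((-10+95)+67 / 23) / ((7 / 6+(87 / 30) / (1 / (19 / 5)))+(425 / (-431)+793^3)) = 32680575 / 185377040987716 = 0.00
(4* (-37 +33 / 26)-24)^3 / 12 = -2554578250 / 6591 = -387585.84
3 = 3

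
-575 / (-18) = 575 / 18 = 31.94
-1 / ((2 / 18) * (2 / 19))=-171 / 2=-85.50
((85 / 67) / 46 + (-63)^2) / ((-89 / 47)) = -574929521 / 274298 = -2096.00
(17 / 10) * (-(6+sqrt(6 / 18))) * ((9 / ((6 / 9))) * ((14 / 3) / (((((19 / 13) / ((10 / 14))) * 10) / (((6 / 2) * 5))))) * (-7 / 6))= 4641 * sqrt(3) / 152+41769 / 76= 602.48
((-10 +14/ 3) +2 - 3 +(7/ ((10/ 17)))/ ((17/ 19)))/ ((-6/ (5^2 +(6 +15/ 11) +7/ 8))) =-1235/ 32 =-38.59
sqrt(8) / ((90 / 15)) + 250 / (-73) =-250 / 73 + sqrt(2) / 3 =-2.95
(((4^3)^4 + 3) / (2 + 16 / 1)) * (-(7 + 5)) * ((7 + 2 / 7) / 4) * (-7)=285212723 / 2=142606361.50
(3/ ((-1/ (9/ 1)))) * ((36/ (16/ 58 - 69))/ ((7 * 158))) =14094/ 1102129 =0.01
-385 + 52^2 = 2319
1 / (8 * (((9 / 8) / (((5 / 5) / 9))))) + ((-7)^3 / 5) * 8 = -222259 / 405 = -548.79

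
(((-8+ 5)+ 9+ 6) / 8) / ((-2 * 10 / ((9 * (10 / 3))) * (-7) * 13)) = 9 / 364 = 0.02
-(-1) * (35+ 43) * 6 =468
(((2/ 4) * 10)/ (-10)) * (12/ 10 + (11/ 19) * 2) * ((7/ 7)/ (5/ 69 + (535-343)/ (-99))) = 85008/ 134615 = 0.63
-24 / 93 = -8 / 31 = -0.26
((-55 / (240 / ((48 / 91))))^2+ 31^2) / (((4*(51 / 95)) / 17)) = 378012695 / 49686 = 7608.03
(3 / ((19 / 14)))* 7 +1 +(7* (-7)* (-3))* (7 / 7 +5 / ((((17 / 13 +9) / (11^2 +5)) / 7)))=80269447 / 1273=63055.34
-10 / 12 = -5 / 6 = -0.83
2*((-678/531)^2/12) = 25538/93987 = 0.27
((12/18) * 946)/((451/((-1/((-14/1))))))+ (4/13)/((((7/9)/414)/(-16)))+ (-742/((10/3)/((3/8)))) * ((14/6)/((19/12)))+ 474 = -4826263669/2126670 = -2269.40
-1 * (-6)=6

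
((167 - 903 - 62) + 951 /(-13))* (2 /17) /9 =-7550 /663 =-11.39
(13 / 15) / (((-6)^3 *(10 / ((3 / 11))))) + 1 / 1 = 118787 / 118800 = 1.00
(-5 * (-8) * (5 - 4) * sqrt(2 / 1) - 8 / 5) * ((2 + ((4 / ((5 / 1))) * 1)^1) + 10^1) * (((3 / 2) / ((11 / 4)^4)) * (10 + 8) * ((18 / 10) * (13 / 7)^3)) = 3829.71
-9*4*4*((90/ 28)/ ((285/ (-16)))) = 3456/ 133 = 25.98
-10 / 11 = -0.91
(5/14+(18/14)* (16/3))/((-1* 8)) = -101/112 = -0.90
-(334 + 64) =-398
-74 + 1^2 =-73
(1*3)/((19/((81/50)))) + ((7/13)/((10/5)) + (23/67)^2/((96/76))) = 411345037/665269800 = 0.62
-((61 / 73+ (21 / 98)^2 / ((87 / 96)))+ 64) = -6730849 / 103733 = -64.89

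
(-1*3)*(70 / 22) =-105 / 11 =-9.55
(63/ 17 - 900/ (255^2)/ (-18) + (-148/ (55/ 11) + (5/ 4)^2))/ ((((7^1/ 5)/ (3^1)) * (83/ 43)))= -217698809/ 8059632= -27.01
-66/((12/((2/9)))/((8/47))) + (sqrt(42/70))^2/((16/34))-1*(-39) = 677933/16920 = 40.07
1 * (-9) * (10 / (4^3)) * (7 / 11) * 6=-945 / 176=-5.37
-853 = -853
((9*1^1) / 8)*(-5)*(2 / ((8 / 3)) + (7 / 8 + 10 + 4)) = -5625 / 64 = -87.89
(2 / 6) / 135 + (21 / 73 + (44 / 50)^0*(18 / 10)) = 12359 / 5913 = 2.09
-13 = -13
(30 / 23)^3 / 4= 6750 / 12167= 0.55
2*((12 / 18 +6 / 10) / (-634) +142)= 1350401 / 4755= 284.00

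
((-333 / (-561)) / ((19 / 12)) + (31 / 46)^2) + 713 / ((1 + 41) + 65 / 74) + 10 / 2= 28196056699 / 1255530716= 22.46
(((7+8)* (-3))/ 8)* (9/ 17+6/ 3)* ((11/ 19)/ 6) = -1.37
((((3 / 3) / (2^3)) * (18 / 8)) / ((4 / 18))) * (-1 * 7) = -567 / 64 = -8.86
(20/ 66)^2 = 100/ 1089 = 0.09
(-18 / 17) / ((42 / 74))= -222 / 119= -1.87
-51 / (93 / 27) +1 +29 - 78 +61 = -56 / 31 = -1.81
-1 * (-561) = 561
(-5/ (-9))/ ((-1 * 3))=-5/ 27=-0.19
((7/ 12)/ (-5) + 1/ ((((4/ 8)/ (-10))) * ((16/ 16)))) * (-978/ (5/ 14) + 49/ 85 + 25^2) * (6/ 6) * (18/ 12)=1275089/ 20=63754.45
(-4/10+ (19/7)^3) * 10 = 67218/343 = 195.97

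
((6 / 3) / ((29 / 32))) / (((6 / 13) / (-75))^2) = 1690000 / 29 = 58275.86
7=7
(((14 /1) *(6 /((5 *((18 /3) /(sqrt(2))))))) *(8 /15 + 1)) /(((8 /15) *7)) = 23 *sqrt(2) /20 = 1.63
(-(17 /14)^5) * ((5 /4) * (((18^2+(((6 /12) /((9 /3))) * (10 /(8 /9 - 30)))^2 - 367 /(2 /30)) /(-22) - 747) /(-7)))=-5483850912122745 /22741728644096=-241.14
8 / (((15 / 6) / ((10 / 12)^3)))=1.85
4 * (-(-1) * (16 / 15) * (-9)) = -192 / 5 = -38.40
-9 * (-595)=5355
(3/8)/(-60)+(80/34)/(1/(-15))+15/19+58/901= -94350399/2739040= -34.45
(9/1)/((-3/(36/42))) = -2.57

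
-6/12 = -1/2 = -0.50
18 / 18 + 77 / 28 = 15 / 4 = 3.75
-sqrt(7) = -2.65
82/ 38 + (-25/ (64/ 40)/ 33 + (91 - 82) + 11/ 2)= 81181/ 5016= 16.18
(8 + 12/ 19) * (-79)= -12956/ 19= -681.89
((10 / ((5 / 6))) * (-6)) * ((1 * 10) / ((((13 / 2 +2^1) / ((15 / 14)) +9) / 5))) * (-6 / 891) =2000 / 1397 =1.43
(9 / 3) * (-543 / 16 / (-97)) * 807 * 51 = 67044753 / 1552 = 43198.94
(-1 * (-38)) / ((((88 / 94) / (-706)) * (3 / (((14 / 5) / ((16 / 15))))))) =-2206603 / 88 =-25075.03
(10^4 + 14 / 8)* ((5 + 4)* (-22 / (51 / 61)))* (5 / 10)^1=-80534091 / 68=-1184324.87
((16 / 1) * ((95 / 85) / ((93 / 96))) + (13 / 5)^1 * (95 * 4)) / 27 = 530404 / 14229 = 37.28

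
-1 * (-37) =37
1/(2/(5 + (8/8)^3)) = 3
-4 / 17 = -0.24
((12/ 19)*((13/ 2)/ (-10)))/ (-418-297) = 3/ 5225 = 0.00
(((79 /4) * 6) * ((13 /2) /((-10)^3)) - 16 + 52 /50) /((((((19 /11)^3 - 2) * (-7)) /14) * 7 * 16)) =83747851 /940128000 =0.09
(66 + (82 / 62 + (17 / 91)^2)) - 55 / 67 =1144405097 / 17199637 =66.54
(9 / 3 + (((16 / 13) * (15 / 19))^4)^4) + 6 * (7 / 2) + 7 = 6071110676198712443561108561164237480351 / 191933707364169721870043501973039918721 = 31.63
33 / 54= 11 / 18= 0.61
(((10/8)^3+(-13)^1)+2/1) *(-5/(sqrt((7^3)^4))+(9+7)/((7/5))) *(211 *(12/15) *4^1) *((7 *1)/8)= -32852587959/537824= -61084.27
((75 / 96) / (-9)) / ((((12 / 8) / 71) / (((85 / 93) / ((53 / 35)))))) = -5280625 / 2129328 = -2.48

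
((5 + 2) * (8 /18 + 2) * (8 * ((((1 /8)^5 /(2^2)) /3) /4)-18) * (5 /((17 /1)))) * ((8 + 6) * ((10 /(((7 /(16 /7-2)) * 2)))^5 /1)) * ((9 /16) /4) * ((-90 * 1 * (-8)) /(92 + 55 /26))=-118609886484375 /245565395762176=-0.48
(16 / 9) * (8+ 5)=208 / 9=23.11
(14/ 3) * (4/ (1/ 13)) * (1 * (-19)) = -13832/ 3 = -4610.67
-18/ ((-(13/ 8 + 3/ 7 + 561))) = 1008/ 31531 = 0.03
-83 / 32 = -2.59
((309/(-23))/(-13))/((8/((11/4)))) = 0.36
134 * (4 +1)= 670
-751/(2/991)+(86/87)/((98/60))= -1057564741/2842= -372119.89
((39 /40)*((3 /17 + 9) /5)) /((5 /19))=28899 /4250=6.80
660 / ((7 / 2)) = 1320 / 7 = 188.57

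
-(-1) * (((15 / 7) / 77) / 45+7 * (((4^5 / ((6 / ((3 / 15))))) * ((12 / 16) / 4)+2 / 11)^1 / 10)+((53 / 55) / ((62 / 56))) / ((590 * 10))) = 1703530267 / 369686625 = 4.61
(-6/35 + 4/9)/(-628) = -43/98910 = -0.00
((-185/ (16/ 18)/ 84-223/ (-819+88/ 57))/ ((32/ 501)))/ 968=-11529493461/ 323305185280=-0.04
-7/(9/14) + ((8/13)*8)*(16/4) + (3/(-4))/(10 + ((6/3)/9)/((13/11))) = 4869973/557856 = 8.73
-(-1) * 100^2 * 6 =60000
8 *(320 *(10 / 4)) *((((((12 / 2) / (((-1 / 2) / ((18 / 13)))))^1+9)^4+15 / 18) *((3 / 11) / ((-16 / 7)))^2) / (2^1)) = 2118639010425 / 13823524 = 153263.31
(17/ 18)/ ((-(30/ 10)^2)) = -0.10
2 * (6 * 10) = 120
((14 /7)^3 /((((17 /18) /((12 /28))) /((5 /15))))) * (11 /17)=1584 /2023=0.78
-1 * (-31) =31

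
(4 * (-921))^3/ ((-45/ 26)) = 144440739456/ 5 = 28888147891.20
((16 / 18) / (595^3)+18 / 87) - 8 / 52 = 0.05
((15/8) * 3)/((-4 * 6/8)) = -15/8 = -1.88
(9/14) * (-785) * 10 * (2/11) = -70650/77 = -917.53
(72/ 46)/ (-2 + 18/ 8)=144/ 23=6.26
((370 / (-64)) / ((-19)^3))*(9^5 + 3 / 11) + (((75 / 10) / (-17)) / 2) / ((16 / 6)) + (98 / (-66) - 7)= 5073480275 / 123132768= 41.20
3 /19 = 0.16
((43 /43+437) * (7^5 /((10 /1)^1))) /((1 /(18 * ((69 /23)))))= 198759582 /5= 39751916.40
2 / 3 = 0.67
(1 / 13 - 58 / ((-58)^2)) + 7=5323 / 754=7.06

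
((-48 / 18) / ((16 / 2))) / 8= -1 / 24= -0.04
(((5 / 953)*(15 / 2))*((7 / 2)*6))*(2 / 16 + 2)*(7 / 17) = 11025 / 15248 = 0.72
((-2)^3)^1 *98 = -784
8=8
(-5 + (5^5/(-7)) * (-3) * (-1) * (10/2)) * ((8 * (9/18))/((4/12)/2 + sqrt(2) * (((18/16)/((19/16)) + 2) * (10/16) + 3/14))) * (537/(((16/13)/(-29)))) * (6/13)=-16614430826490/5368073 + 204994593881730 * sqrt(2)/5368073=50910578.91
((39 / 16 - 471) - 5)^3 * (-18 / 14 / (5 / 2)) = 3915023481297 / 71680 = 54618073.12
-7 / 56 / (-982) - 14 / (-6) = 54995 / 23568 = 2.33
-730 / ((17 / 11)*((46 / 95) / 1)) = -381425 / 391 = -975.51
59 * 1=59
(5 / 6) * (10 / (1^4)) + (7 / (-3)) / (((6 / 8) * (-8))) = 157 / 18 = 8.72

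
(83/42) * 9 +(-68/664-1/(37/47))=352831/21497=16.41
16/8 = 2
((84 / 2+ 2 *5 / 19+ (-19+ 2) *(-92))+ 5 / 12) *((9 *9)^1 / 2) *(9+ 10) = 9892341 / 8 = 1236542.62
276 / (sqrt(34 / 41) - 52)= -294216 / 55415 - 138*sqrt(1394) / 55415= -5.40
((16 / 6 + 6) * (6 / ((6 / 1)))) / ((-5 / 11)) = -286 / 15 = -19.07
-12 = -12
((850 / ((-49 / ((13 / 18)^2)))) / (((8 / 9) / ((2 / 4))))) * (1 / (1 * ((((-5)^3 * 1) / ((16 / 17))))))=0.04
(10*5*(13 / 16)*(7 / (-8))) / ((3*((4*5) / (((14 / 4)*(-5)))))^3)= 0.88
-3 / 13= -0.23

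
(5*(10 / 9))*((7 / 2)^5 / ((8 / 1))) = 420175 / 1152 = 364.74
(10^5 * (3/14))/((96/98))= 21875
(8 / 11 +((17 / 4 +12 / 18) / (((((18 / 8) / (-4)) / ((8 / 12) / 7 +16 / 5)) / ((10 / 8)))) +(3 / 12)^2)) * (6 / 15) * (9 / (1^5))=-3514051 / 27720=-126.77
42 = 42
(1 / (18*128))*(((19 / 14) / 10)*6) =19 / 53760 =0.00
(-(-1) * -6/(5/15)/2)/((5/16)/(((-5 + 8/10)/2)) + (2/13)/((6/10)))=-19656/235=-83.64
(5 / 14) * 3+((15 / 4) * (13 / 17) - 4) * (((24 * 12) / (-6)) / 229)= 71331 / 54502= 1.31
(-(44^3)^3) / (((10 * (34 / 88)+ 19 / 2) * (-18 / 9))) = 23127007600695.73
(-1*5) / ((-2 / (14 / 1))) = 35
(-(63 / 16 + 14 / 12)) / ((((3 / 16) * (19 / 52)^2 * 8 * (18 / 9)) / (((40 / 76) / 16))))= -207025 / 493848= -0.42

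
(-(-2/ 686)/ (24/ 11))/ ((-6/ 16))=-0.00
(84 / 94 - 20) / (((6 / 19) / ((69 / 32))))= -196213 / 1504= -130.46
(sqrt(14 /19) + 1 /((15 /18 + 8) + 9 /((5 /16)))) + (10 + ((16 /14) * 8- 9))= sqrt(266) /19 + 80369 /7903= 11.03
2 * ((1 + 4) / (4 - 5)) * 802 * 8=-64160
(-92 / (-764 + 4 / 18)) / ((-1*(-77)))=0.00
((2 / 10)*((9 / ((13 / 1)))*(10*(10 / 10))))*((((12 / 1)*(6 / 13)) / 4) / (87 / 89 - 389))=-14418 / 2918123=-0.00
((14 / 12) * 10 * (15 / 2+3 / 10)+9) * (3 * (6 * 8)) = 14400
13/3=4.33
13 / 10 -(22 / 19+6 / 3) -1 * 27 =-5483 / 190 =-28.86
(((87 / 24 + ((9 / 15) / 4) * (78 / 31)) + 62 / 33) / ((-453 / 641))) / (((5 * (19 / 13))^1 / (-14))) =14037880129 / 880496100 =15.94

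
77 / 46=1.67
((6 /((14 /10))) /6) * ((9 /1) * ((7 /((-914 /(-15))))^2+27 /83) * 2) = 1056184515 /242682538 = 4.35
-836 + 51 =-785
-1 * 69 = -69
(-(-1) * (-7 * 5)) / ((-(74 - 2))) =35 / 72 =0.49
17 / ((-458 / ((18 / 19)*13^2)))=-25857 / 4351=-5.94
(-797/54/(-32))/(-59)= -797/101952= -0.01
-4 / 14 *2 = -4 / 7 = -0.57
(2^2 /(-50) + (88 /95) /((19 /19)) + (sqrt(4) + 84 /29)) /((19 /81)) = 6407748 /261725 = 24.48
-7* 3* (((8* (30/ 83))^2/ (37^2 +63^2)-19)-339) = 138230914038/ 18386741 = 7517.97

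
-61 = -61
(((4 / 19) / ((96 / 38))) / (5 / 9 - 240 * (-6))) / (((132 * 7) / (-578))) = -289 / 7986440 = -0.00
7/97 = 0.07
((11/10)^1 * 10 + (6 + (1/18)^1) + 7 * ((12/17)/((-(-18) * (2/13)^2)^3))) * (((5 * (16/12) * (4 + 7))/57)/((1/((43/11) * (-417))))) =-1279260149075/7534944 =-169776.99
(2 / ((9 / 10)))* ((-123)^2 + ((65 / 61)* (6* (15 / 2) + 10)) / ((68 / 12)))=104663320 / 3111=33642.98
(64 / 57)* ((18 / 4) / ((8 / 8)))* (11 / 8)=132 / 19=6.95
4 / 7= 0.57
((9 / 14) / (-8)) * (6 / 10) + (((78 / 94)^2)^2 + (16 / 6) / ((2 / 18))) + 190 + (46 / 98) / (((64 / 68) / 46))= 4540442938621 / 19128349520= 237.37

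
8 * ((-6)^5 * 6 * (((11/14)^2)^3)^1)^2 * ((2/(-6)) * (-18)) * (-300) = -24017609015322983438400/13841287201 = -1735214988790.04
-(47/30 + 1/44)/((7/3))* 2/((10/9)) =-9441/7700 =-1.23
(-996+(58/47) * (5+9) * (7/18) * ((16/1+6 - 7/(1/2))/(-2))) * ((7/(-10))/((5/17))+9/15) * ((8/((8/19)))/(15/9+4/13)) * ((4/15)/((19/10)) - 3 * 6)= -312926.86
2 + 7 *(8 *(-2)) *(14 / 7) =-222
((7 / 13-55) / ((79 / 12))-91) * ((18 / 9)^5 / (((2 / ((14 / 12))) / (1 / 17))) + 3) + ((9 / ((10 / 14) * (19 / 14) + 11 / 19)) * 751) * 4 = 858426919591 / 50334297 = 17054.51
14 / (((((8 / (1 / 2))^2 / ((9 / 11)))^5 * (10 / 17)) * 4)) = 7026831 / 3541548943299051520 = 0.00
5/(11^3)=5/1331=0.00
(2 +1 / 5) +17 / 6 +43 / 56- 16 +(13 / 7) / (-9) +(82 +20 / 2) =205619 / 2520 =81.59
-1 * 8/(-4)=2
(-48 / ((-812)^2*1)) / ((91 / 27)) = -81 / 3750019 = -0.00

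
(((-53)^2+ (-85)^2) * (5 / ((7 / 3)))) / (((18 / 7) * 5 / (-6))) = -10034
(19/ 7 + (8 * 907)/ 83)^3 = 143622619359409/ 196122941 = 732309.13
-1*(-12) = 12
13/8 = 1.62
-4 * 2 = -8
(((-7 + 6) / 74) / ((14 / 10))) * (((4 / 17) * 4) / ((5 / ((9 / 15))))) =-24 / 22015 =-0.00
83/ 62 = 1.34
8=8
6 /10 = 3 /5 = 0.60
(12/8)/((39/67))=67/26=2.58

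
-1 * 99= -99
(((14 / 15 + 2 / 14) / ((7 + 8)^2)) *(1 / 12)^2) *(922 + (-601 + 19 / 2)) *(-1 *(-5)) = 74693 / 1360800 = 0.05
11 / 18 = 0.61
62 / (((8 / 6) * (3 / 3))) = 46.50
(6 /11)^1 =6 /11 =0.55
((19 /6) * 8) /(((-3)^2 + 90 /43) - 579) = -817 /18315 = -0.04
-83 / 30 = -2.77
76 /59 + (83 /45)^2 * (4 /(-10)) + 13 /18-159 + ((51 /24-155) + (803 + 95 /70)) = 16496735113 /33453000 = 493.13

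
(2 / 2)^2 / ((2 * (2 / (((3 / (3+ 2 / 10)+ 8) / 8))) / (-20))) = -715 / 128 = -5.59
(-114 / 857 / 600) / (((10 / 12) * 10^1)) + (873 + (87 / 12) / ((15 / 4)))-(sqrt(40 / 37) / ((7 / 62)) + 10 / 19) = 106784767751 / 122122500-124 * sqrt(370) / 259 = 865.20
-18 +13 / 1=-5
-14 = -14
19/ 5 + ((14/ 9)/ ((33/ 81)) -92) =-4641/ 55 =-84.38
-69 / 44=-1.57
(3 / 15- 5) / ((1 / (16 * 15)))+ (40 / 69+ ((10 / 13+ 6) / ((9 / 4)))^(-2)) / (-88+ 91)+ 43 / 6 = -29356931171 / 25648128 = -1144.60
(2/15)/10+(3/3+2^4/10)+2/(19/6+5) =2.86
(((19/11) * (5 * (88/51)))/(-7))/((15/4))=-608/1071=-0.57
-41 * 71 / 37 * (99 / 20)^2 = -1927.75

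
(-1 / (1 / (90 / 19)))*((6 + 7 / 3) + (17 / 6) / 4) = -3255 / 76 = -42.83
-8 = -8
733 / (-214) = -3.43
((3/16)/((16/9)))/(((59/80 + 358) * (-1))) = -135/459184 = -0.00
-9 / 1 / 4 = -9 / 4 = -2.25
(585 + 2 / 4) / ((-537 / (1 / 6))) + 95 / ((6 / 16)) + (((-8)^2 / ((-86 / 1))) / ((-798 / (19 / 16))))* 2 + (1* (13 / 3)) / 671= 329488397779 / 1301501124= 253.16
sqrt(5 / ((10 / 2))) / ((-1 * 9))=-1 / 9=-0.11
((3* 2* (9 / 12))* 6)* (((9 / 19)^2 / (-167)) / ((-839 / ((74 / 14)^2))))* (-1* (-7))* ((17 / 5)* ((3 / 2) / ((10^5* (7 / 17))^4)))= 12753168352713 / 850111387951000000000000000000000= 0.00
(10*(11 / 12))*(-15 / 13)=-275 / 26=-10.58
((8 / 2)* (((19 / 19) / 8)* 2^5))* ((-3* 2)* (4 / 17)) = -384 / 17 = -22.59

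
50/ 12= 4.17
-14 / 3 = -4.67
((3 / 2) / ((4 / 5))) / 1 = 15 / 8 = 1.88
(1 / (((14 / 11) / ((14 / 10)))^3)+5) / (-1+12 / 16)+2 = -23.32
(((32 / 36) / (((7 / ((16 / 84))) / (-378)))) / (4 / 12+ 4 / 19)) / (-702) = 608 / 25389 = 0.02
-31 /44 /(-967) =31 /42548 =0.00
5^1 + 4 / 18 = 47 / 9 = 5.22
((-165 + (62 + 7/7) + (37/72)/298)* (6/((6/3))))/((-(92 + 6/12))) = 437695/132312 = 3.31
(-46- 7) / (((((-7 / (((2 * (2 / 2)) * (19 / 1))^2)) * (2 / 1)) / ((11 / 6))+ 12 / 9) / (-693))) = 437552577 / 15821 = 27656.44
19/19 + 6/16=1.38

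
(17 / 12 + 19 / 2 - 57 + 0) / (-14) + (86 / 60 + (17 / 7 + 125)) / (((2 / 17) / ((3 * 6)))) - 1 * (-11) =16573337 / 840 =19730.16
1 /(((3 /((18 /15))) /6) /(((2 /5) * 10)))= 9.60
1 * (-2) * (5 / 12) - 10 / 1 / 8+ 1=-13 / 12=-1.08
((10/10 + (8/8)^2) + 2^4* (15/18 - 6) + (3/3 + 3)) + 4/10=-76.27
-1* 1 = -1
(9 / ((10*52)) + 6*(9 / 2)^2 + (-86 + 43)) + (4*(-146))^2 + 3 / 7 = 1241731203 / 3640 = 341134.95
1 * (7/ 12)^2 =49/ 144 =0.34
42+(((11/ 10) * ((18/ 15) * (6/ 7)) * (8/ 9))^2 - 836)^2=653942231088826/ 937890625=697247.86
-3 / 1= -3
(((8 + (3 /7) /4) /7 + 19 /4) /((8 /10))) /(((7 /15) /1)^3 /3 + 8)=29311875 /31886456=0.92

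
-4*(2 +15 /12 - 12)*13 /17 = 455 /17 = 26.76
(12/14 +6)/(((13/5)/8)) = 1920/91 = 21.10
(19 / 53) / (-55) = -19 / 2915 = -0.01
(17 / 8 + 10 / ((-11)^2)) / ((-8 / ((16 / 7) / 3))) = -2137 / 10164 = -0.21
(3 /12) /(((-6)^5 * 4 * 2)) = -1 /248832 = -0.00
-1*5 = -5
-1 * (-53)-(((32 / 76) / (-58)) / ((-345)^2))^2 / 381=86852119906715720609 / 1638719243522938125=53.00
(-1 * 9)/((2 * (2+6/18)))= -27/14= -1.93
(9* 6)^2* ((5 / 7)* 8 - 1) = 96228 / 7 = 13746.86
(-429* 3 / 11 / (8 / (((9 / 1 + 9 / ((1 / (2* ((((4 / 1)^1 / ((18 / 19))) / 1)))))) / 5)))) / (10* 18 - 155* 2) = 153 / 80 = 1.91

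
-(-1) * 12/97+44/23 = 4544/2231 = 2.04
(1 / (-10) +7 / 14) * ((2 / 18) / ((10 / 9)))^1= 1 / 25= 0.04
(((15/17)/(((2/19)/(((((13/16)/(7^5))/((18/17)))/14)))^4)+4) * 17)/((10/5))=7648046762357196179952362703532901/224942551834035181717588115718144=34.00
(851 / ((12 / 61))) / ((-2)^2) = 51911 / 48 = 1081.48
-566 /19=-29.79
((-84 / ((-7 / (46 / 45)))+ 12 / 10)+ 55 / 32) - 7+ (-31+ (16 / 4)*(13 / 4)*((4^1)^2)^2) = 1586489 / 480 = 3305.19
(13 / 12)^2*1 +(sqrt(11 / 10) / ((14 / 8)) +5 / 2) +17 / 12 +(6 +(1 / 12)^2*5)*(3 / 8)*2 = 2*sqrt(110) / 35 +5539 / 576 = 10.22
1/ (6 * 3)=1/ 18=0.06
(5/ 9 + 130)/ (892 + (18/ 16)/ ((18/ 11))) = 18800/ 128547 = 0.15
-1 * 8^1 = -8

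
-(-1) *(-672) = -672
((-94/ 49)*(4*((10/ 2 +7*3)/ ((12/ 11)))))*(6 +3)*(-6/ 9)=1097.31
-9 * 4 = -36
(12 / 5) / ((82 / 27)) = 162 / 205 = 0.79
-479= -479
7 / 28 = 1 / 4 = 0.25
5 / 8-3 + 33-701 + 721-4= 373 / 8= 46.62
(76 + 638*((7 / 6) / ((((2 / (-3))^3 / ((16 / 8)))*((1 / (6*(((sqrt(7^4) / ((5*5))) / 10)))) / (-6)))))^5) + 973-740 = 337960817563.06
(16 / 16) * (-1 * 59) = -59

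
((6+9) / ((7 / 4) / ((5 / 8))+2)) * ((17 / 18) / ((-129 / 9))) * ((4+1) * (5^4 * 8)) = -1328125 / 258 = -5147.77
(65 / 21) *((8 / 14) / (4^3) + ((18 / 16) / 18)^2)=1495 / 37632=0.04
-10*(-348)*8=27840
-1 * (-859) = 859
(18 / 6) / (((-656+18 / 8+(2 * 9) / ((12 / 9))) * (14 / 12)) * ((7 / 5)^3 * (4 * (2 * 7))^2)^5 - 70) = -274658203125 / 3226773649645775139302066562160042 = -0.00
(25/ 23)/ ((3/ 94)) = 34.06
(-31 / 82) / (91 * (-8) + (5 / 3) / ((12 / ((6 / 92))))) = 8556 / 16475891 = 0.00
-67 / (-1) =67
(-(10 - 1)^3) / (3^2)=-81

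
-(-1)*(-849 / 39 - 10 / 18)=-2612 / 117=-22.32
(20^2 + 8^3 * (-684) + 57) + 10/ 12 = -349750.17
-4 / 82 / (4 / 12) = -6 / 41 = -0.15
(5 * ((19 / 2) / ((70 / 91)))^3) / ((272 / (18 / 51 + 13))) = 462.36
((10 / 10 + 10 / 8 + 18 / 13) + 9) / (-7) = -657 / 364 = -1.80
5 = 5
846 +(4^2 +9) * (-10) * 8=-1154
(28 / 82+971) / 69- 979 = -909922 / 943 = -964.92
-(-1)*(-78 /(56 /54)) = -1053 /14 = -75.21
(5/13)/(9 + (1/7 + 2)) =35/1014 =0.03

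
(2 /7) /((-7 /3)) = -6 /49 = -0.12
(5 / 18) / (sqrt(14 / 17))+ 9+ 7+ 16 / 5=5 * sqrt(238) / 252+ 96 / 5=19.51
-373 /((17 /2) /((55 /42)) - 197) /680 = 4103 /1425008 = 0.00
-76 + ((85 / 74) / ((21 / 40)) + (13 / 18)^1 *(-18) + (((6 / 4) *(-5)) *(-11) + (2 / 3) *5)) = -507 / 518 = -0.98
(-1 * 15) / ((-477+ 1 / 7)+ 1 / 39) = 819 / 26035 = 0.03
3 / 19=0.16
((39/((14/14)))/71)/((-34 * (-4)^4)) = -39/617984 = -0.00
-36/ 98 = -18/ 49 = -0.37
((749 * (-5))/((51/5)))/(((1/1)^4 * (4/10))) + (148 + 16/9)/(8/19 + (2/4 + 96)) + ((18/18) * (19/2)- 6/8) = -2045719553/2253996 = -907.60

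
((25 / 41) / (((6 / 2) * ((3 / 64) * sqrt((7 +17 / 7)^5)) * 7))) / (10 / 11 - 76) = -100 * sqrt(462) / 71125857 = -0.00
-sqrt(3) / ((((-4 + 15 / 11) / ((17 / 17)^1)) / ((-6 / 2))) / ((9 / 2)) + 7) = -297*sqrt(3) / 2137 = -0.24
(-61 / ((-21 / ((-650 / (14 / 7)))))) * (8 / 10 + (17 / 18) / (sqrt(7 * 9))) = -15860 / 21 - 337025 * sqrt(7) / 7938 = -867.57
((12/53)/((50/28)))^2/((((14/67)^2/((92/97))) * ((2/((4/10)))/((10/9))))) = 13215616/170295625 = 0.08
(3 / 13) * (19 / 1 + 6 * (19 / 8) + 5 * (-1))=339 / 52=6.52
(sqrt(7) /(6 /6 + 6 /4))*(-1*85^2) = -7646.22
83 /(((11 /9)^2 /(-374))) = -228582 /11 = -20780.18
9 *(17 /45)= 17 /5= 3.40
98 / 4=49 / 2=24.50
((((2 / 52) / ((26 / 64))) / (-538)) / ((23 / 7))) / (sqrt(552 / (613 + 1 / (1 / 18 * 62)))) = -196 * sqrt(414966) / 2236544817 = -0.00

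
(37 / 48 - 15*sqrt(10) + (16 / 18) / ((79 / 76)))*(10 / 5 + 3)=92485 / 11376 - 75*sqrt(10)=-229.04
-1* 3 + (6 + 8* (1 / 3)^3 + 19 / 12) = 4.88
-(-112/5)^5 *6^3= 3806658035712/3125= 1218130571.43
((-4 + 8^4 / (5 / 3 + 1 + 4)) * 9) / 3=1831.20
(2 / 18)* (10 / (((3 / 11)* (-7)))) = -110 / 189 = -0.58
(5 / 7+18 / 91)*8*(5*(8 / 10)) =2656 / 91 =29.19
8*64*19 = 9728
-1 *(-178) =178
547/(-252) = -547/252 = -2.17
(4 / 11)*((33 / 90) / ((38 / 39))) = 13 / 95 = 0.14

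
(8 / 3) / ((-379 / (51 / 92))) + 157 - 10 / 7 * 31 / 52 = 156.14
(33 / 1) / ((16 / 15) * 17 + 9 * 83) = 495 / 11477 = 0.04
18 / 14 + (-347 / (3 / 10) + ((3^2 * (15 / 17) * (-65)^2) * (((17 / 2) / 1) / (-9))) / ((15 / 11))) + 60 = -1021981 / 42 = -24332.88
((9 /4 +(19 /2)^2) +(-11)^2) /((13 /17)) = 7259 /26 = 279.19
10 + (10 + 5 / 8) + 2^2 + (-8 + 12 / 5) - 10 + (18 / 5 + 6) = 149 / 8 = 18.62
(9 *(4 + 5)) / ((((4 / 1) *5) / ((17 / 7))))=9.84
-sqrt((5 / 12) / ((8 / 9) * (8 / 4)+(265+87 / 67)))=-sqrt(6498330) / 64660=-0.04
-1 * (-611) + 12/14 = 4283/7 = 611.86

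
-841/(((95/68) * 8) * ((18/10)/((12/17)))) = -1682/57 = -29.51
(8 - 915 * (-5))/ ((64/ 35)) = 160405/ 64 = 2506.33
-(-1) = 1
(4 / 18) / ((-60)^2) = 1 / 16200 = 0.00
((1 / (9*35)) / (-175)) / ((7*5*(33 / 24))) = -8 / 21223125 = -0.00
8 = 8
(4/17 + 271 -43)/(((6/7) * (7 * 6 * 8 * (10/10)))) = 485/612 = 0.79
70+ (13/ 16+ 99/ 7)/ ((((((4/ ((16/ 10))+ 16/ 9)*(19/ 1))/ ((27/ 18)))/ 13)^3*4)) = 98271877749845/ 1402849211456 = 70.05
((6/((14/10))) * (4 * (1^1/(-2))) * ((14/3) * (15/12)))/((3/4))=-200/3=-66.67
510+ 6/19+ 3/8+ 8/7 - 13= 530759/1064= 498.83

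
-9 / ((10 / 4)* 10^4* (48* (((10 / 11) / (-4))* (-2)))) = -0.00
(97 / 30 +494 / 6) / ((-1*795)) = -2567 / 23850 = -0.11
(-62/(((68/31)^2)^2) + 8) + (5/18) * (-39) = -176758301/32072064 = -5.51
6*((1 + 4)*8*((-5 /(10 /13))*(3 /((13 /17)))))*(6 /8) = -4590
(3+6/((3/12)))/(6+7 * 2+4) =9/8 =1.12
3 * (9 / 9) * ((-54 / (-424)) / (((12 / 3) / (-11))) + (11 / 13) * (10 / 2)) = 128337 / 11024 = 11.64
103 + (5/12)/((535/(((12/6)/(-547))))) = 36170921/351174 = 103.00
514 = 514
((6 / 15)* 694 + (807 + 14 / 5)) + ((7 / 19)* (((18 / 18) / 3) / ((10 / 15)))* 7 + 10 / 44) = 1137918 / 1045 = 1088.92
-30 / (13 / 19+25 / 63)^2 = -21492135 / 837218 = -25.67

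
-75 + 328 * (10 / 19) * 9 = 28095 / 19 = 1478.68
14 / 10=7 / 5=1.40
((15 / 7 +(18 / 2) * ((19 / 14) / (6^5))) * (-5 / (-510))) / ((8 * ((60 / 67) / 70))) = 1737913 / 8460288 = 0.21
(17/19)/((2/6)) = 51/19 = 2.68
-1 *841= -841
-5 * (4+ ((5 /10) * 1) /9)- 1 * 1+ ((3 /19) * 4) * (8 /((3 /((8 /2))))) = -4973 /342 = -14.54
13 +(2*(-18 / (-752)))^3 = 86381465 / 6644672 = 13.00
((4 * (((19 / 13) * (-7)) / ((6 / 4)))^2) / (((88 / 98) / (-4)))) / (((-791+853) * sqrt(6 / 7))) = -3467044 * sqrt(42) / 1555983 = -14.44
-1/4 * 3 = -3/4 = -0.75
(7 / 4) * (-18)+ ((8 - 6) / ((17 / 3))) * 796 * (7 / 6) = 10073 / 34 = 296.26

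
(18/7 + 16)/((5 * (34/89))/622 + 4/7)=32.33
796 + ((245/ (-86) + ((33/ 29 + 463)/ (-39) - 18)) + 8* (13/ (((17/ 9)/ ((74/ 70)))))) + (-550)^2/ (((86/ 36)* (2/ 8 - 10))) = -704087499553/ 57873270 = -12166.02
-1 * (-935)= 935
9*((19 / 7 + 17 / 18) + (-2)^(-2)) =985 / 28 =35.18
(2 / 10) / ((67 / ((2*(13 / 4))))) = 13 / 670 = 0.02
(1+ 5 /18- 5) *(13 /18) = -871 /324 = -2.69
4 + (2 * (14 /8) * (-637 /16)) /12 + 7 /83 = -239921 /31872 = -7.53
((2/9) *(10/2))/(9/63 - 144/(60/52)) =-350/39267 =-0.01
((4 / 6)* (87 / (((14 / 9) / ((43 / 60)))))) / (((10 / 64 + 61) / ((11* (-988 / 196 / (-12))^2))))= 44045287 / 51933630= 0.85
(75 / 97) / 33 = 25 / 1067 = 0.02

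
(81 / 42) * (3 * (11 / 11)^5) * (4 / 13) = 1.78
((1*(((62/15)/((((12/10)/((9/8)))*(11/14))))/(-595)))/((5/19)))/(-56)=589/1047200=0.00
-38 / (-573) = 38 / 573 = 0.07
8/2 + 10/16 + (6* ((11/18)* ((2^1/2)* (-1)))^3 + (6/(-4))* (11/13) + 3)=126017/25272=4.99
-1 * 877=-877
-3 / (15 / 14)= -14 / 5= -2.80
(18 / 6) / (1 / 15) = 45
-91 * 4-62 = -426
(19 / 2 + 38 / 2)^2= 3249 / 4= 812.25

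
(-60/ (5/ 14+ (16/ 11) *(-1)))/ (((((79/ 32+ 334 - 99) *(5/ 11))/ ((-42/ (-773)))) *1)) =9106944/ 330903521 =0.03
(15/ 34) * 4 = 30/ 17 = 1.76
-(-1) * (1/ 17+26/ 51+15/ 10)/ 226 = 211/ 23052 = 0.01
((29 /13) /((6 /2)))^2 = 841 /1521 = 0.55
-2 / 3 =-0.67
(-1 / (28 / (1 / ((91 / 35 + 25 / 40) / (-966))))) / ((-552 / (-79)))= 395 / 258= 1.53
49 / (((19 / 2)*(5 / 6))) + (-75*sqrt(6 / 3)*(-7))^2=52369338 / 95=551256.19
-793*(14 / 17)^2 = -155428 / 289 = -537.81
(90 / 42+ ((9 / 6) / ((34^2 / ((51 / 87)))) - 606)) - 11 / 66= -50027605 / 82824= -604.02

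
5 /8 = 0.62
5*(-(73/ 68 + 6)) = -2405/ 68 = -35.37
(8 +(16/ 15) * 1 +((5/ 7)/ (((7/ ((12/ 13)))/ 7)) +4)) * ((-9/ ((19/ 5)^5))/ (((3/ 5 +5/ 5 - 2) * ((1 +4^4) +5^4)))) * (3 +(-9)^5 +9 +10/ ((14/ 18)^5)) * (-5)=24191990752062500/ 185564833886887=130.37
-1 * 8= -8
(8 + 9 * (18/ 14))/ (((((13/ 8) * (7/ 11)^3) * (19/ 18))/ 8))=210063744/ 593047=354.21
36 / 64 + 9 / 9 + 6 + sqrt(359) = 121 / 16 + sqrt(359) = 26.51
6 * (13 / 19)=78 / 19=4.11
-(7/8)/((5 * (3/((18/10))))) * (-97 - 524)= 13041/200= 65.20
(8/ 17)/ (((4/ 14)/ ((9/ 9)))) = 28/ 17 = 1.65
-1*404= -404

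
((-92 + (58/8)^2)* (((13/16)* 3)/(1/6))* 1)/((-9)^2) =-8203/1152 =-7.12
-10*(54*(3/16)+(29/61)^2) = -1540645/14884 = -103.51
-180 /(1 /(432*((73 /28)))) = -1419120 /7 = -202731.43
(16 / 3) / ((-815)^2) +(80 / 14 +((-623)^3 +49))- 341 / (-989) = -3335760370716160957 / 13795289025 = -241804311.94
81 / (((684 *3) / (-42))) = -63 / 38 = -1.66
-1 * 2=-2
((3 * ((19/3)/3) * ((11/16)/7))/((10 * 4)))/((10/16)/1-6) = -209/72240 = -0.00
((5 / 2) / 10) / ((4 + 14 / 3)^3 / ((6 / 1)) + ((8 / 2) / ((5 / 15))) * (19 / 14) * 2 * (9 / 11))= 6237 / 3371552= 0.00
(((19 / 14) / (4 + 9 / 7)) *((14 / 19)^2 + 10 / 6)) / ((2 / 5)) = 11965 / 8436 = 1.42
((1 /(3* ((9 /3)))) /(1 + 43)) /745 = 1 /295020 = 0.00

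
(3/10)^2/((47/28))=63/1175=0.05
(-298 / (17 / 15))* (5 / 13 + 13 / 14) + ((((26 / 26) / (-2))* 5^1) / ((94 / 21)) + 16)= -95932079 / 290836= -329.85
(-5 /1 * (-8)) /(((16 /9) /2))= 45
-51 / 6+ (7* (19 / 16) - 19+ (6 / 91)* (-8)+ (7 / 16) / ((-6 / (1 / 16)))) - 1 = -2896093 / 139776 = -20.72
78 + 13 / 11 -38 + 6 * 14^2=13389 / 11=1217.18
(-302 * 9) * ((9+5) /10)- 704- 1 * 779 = -26441 /5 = -5288.20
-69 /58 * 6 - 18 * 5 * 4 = -367.14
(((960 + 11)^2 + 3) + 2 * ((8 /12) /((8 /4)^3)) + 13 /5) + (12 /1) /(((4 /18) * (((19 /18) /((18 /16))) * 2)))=1074878119 /1140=942875.54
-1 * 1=-1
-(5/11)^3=-125/1331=-0.09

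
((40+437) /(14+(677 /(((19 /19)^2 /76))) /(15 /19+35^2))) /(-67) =-5554665 /43672208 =-0.13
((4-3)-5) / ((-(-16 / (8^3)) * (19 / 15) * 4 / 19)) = -480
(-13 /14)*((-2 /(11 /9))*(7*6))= 702 /11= 63.82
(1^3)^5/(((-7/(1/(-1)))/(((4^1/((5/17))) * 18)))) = 1224/35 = 34.97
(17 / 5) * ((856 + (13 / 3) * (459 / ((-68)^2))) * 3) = 698847 / 80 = 8735.59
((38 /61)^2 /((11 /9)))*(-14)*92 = -16738848 /40931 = -408.95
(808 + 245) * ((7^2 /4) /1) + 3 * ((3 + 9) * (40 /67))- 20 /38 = 65789741 /5092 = 12920.22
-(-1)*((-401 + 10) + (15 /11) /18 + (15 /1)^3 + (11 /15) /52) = 8534497 /2860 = 2984.09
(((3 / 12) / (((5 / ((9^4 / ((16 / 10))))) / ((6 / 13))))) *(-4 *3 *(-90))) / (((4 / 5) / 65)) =66430125 / 8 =8303765.62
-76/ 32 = -19/ 8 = -2.38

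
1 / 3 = 0.33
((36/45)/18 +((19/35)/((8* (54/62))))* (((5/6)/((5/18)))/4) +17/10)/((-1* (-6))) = 18173/60480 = 0.30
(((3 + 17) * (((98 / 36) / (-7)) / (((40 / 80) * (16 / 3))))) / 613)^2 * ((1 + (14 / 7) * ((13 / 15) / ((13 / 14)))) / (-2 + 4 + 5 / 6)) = 10535 / 459941256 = 0.00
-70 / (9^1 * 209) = -70 / 1881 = -0.04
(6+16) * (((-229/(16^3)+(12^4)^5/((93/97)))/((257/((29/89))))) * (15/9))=809834055313423173669480511975/4356483072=185891702533722865724.81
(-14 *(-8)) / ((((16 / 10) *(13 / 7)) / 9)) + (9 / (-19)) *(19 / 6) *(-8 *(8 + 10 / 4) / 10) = 22869 / 65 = 351.83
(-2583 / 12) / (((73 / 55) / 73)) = -11838.75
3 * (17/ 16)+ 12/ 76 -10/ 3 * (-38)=118571/ 912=130.01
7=7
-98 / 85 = -1.15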